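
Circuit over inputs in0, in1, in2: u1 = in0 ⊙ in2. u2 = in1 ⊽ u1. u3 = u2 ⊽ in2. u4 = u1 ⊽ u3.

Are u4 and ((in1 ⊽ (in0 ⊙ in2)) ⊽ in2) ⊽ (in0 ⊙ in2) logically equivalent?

Yes

u1 = in0 ⊙ in2
u2 = in1 ⊽ u1 = in1 ⊽ (in0 ⊙ in2)
u3 = u2 ⊽ in2 = (in1 ⊽ (in0 ⊙ in2)) ⊽ in2
u4 = u1 ⊽ u3 = (in0 ⊙ in2) ⊽ ((in1 ⊽ (in0 ⊙ in2)) ⊽ in2)
At in0=0, in1=0, in2=0: circuit gives 0, formula gives 0.
At in0=0, in1=0, in2=1: circuit gives 1, formula gives 1.
Agrees on all 8 inputs.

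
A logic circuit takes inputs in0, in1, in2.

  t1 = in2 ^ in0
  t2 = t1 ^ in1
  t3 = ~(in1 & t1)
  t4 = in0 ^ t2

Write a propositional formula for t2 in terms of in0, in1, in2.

t1 = in2 ^ in0
t2 = t1 ^ in1 = (in2 ^ in0) ^ in1

(in2 ^ in0) ^ in1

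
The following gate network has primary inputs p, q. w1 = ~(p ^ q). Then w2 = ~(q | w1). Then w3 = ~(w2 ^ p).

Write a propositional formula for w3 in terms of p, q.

~((~(q | (~(p ^ q)))) ^ p)

w1 = ~(p ^ q)
w2 = ~(q | w1) = ~(q | (~(p ^ q)))
w3 = ~(w2 ^ p) = ~((~(q | (~(p ^ q)))) ^ p)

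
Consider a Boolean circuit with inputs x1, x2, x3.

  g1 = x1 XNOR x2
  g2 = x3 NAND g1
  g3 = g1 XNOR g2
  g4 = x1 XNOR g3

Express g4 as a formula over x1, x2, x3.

x1 XNOR ((x1 XNOR x2) XNOR (x3 NAND (x1 XNOR x2)))

g1 = x1 XNOR x2
g2 = x3 NAND g1 = x3 NAND (x1 XNOR x2)
g3 = g1 XNOR g2 = (x1 XNOR x2) XNOR (x3 NAND (x1 XNOR x2))
g4 = x1 XNOR g3 = x1 XNOR ((x1 XNOR x2) XNOR (x3 NAND (x1 XNOR x2)))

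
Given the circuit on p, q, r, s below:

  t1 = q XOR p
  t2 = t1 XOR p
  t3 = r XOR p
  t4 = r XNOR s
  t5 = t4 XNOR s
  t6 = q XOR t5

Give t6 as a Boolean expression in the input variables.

q XOR ((r XNOR s) XNOR s)

t4 = r XNOR s
t5 = t4 XNOR s = (r XNOR s) XNOR s
t6 = q XOR t5 = q XOR ((r XNOR s) XNOR s)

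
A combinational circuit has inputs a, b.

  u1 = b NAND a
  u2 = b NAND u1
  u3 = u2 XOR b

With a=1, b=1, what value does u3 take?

0

u1 = 1 NAND 1 = 0
u2 = 1 NAND 0 = 1
u3 = 1 XOR 1 = 0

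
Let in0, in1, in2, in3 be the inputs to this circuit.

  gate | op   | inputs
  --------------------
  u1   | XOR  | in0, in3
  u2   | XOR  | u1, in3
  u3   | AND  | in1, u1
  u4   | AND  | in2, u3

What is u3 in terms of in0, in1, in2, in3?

in1 AND (in0 XOR in3)

u1 = in0 XOR in3
u3 = in1 AND u1 = in1 AND (in0 XOR in3)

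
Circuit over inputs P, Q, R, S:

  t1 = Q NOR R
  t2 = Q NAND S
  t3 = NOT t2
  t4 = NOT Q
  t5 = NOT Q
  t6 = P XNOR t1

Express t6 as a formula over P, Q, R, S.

P XNOR (Q NOR R)

t1 = Q NOR R
t6 = P XNOR t1 = P XNOR (Q NOR R)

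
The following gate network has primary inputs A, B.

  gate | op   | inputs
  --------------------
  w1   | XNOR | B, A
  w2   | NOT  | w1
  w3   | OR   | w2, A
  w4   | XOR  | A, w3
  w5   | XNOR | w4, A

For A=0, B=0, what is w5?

w1 = 0 XNOR 0 = 1
w2 = NOT 1 = 0
w3 = 0 OR 0 = 0
w4 = 0 XOR 0 = 0
w5 = 0 XNOR 0 = 1

1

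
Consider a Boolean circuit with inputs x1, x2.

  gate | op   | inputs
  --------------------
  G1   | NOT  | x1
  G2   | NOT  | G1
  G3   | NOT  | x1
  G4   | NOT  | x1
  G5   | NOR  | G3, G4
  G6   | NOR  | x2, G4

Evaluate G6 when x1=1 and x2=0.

1

G4 = NOT 1 = 0
G6 = 0 NOR 0 = 1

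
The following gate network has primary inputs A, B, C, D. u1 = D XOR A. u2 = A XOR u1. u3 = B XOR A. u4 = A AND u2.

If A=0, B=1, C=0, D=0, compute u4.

0

u1 = 0 XOR 0 = 0
u2 = 0 XOR 0 = 0
u4 = 0 AND 0 = 0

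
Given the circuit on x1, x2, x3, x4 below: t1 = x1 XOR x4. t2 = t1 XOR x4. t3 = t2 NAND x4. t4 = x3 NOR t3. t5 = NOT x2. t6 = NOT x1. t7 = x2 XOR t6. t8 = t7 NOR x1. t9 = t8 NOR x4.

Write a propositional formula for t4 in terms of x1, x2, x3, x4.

t1 = x1 XOR x4
t2 = t1 XOR x4 = (x1 XOR x4) XOR x4
t3 = t2 NAND x4 = ((x1 XOR x4) XOR x4) NAND x4
t4 = x3 NOR t3 = x3 NOR (((x1 XOR x4) XOR x4) NAND x4)

x3 NOR (((x1 XOR x4) XOR x4) NAND x4)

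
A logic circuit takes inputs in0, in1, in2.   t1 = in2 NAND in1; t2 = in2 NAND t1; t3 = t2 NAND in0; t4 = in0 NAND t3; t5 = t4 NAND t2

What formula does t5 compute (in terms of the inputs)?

t1 = in2 NAND in1
t2 = in2 NAND t1 = in2 NAND (in2 NAND in1)
t3 = t2 NAND in0 = (in2 NAND (in2 NAND in1)) NAND in0
t4 = in0 NAND t3 = in0 NAND ((in2 NAND (in2 NAND in1)) NAND in0)
t5 = t4 NAND t2 = (in0 NAND ((in2 NAND (in2 NAND in1)) NAND in0)) NAND (in2 NAND (in2 NAND in1))

(in0 NAND ((in2 NAND (in2 NAND in1)) NAND in0)) NAND (in2 NAND (in2 NAND in1))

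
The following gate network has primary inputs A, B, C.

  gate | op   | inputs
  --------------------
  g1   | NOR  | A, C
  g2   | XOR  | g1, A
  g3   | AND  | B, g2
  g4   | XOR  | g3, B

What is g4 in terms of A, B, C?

g1 = A NOR C
g2 = g1 XOR A = (A NOR C) XOR A
g3 = B AND g2 = B AND ((A NOR C) XOR A)
g4 = g3 XOR B = (B AND ((A NOR C) XOR A)) XOR B

(B AND ((A NOR C) XOR A)) XOR B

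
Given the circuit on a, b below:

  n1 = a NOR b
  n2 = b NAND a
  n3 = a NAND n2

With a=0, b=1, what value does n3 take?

n2 = 1 NAND 0 = 1
n3 = 0 NAND 1 = 1

1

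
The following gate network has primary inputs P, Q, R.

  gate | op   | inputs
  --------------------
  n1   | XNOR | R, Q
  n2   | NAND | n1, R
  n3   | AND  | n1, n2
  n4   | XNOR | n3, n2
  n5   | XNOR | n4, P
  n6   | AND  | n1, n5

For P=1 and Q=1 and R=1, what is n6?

1

n1 = 1 XNOR 1 = 1
n2 = 1 NAND 1 = 0
n3 = 1 AND 0 = 0
n4 = 0 XNOR 0 = 1
n5 = 1 XNOR 1 = 1
n6 = 1 AND 1 = 1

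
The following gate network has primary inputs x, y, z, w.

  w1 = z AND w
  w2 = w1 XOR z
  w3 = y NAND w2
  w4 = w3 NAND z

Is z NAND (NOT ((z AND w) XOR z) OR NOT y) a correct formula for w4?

w1 = z AND w
w2 = w1 XOR z = (z AND w) XOR z
w3 = y NAND w2 = y NAND ((z AND w) XOR z)
w4 = w3 NAND z = (y NAND ((z AND w) XOR z)) NAND z
At x=0, y=0, z=1, w=0: circuit gives 0, formula gives 0.
At x=0, y=0, z=0, w=0: circuit gives 1, formula gives 1.
Agrees on all 16 inputs.

Yes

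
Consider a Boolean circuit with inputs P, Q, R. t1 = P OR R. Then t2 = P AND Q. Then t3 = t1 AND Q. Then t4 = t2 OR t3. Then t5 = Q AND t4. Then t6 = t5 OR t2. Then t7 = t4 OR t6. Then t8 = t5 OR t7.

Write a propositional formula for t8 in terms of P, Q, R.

(Q AND ((P AND Q) OR ((P OR R) AND Q))) OR (((P AND Q) OR ((P OR R) AND Q)) OR ((Q AND ((P AND Q) OR ((P OR R) AND Q))) OR (P AND Q)))

t1 = P OR R
t2 = P AND Q
t3 = t1 AND Q = (P OR R) AND Q
t4 = t2 OR t3 = (P AND Q) OR ((P OR R) AND Q)
t5 = Q AND t4 = Q AND ((P AND Q) OR ((P OR R) AND Q))
t6 = t5 OR t2 = (Q AND ((P AND Q) OR ((P OR R) AND Q))) OR (P AND Q)
t7 = t4 OR t6 = ((P AND Q) OR ((P OR R) AND Q)) OR ((Q AND ((P AND Q) OR ((P OR R) AND Q))) OR (P AND Q))
t8 = t5 OR t7 = (Q AND ((P AND Q) OR ((P OR R) AND Q))) OR (((P AND Q) OR ((P OR R) AND Q)) OR ((Q AND ((P AND Q) OR ((P OR R) AND Q))) OR (P AND Q)))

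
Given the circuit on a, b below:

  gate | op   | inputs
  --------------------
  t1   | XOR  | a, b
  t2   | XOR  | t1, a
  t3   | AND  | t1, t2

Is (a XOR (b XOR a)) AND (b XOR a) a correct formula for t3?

t1 = a XOR b
t2 = t1 XOR a = (a XOR b) XOR a
t3 = t1 AND t2 = (a XOR b) AND ((a XOR b) XOR a)
At a=0, b=0: circuit gives 0, formula gives 0.
At a=0, b=1: circuit gives 1, formula gives 1.
Agrees on all 4 inputs.

Yes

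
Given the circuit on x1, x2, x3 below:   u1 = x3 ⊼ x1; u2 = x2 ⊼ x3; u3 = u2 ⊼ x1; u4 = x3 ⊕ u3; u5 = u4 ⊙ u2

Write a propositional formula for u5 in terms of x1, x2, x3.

u2 = x2 ⊼ x3
u3 = u2 ⊼ x1 = (x2 ⊼ x3) ⊼ x1
u4 = x3 ⊕ u3 = x3 ⊕ ((x2 ⊼ x3) ⊼ x1)
u5 = u4 ⊙ u2 = (x3 ⊕ ((x2 ⊼ x3) ⊼ x1)) ⊙ (x2 ⊼ x3)

(x3 ⊕ ((x2 ⊼ x3) ⊼ x1)) ⊙ (x2 ⊼ x3)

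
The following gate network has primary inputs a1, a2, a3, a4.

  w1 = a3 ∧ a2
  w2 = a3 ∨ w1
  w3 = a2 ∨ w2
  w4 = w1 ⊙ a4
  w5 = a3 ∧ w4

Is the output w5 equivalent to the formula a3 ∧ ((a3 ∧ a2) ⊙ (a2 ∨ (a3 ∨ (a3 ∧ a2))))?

No

w1 = a3 ∧ a2
w4 = w1 ⊙ a4 = (a3 ∧ a2) ⊙ a4
w5 = a3 ∧ w4 = a3 ∧ ((a3 ∧ a2) ⊙ a4)
At a1=0, a2=0, a3=1, a4=0: circuit gives 1, formula gives 0.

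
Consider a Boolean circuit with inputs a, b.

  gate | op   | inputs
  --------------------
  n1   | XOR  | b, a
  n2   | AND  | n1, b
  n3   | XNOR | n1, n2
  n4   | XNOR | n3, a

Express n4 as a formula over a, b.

((b XOR a) XNOR ((b XOR a) AND b)) XNOR a

n1 = b XOR a
n2 = n1 AND b = (b XOR a) AND b
n3 = n1 XNOR n2 = (b XOR a) XNOR ((b XOR a) AND b)
n4 = n3 XNOR a = ((b XOR a) XNOR ((b XOR a) AND b)) XNOR a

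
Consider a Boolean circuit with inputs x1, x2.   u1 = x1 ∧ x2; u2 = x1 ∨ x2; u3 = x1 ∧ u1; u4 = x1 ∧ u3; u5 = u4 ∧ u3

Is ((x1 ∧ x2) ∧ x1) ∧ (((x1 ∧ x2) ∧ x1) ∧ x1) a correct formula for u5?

u1 = x1 ∧ x2
u3 = x1 ∧ u1 = x1 ∧ (x1 ∧ x2)
u4 = x1 ∧ u3 = x1 ∧ (x1 ∧ (x1 ∧ x2))
u5 = u4 ∧ u3 = (x1 ∧ (x1 ∧ (x1 ∧ x2))) ∧ (x1 ∧ (x1 ∧ x2))
At x1=0, x2=0: circuit gives 0, formula gives 0.
At x1=1, x2=1: circuit gives 1, formula gives 1.
Agrees on all 4 inputs.

Yes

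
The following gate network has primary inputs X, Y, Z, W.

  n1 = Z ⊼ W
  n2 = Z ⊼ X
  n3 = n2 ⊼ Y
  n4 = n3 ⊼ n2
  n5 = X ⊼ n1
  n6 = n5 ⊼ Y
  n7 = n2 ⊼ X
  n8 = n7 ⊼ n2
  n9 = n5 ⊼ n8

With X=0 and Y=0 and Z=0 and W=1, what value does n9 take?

1

n1 = 0 ⊼ 1 = 1
n2 = 0 ⊼ 0 = 1
n5 = 0 ⊼ 1 = 1
n7 = 1 ⊼ 0 = 1
n8 = 1 ⊼ 1 = 0
n9 = 1 ⊼ 0 = 1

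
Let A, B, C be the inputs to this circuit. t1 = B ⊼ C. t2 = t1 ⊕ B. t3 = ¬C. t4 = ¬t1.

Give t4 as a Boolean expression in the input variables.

¬(B ⊼ C)

t1 = B ⊼ C
t4 = ¬t1 = ¬(B ⊼ C)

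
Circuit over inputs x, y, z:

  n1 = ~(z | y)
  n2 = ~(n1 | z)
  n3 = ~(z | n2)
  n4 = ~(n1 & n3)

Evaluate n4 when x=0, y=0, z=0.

0

n1 = ~(0 | 0) = 1
n2 = ~(1 | 0) = 0
n3 = ~(0 | 0) = 1
n4 = ~(1 & 1) = 0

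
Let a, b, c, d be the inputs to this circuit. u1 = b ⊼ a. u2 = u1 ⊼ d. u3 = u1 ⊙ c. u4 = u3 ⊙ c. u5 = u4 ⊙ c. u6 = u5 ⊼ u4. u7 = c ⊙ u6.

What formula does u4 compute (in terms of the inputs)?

((b ⊼ a) ⊙ c) ⊙ c

u1 = b ⊼ a
u3 = u1 ⊙ c = (b ⊼ a) ⊙ c
u4 = u3 ⊙ c = ((b ⊼ a) ⊙ c) ⊙ c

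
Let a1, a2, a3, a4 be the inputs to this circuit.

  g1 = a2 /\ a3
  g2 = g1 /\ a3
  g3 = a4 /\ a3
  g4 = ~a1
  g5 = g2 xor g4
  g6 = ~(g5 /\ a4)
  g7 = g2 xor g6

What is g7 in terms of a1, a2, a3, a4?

((a2 /\ a3) /\ a3) xor (~((((a2 /\ a3) /\ a3) xor ~a1) /\ a4))

g1 = a2 /\ a3
g2 = g1 /\ a3 = (a2 /\ a3) /\ a3
g4 = ~a1
g5 = g2 xor g4 = ((a2 /\ a3) /\ a3) xor ~a1
g6 = ~(g5 /\ a4) = ~((((a2 /\ a3) /\ a3) xor ~a1) /\ a4)
g7 = g2 xor g6 = ((a2 /\ a3) /\ a3) xor (~((((a2 /\ a3) /\ a3) xor ~a1) /\ a4))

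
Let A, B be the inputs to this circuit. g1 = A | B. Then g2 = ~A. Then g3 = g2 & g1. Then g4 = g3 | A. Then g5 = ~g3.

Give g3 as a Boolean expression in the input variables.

g1 = A | B
g2 = ~A
g3 = g2 & g1 = ~A & (A | B)

~A & (A | B)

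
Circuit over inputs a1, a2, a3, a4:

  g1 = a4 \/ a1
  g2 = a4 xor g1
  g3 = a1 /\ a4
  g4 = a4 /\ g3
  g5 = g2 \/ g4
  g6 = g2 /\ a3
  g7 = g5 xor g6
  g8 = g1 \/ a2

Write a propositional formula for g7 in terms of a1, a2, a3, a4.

g1 = a4 \/ a1
g2 = a4 xor g1 = a4 xor (a4 \/ a1)
g3 = a1 /\ a4
g4 = a4 /\ g3 = a4 /\ (a1 /\ a4)
g5 = g2 \/ g4 = (a4 xor (a4 \/ a1)) \/ (a4 /\ (a1 /\ a4))
g6 = g2 /\ a3 = (a4 xor (a4 \/ a1)) /\ a3
g7 = g5 xor g6 = ((a4 xor (a4 \/ a1)) \/ (a4 /\ (a1 /\ a4))) xor ((a4 xor (a4 \/ a1)) /\ a3)

((a4 xor (a4 \/ a1)) \/ (a4 /\ (a1 /\ a4))) xor ((a4 xor (a4 \/ a1)) /\ a3)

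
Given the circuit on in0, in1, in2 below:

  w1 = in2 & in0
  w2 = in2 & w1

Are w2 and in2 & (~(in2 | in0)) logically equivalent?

No

w1 = in2 & in0
w2 = in2 & w1 = in2 & (in2 & in0)
At in0=1, in1=0, in2=1: circuit gives 1, formula gives 0.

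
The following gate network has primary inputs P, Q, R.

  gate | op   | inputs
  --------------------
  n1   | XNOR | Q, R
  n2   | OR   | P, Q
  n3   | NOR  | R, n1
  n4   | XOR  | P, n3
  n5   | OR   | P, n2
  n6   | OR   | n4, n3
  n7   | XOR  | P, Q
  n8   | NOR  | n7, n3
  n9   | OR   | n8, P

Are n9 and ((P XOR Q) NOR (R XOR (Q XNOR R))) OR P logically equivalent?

n1 = Q XNOR R
n3 = R NOR n1 = R NOR (Q XNOR R)
n7 = P XOR Q
n8 = n7 NOR n3 = (P XOR Q) NOR (R NOR (Q XNOR R))
n9 = n8 OR P = ((P XOR Q) NOR (R NOR (Q XNOR R))) OR P
At P=0, Q=0, R=0: circuit gives 1, formula gives 0.

No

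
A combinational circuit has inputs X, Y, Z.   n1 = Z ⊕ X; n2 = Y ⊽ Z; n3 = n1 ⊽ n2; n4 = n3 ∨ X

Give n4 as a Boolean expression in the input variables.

((Z ⊕ X) ⊽ (Y ⊽ Z)) ∨ X

n1 = Z ⊕ X
n2 = Y ⊽ Z
n3 = n1 ⊽ n2 = (Z ⊕ X) ⊽ (Y ⊽ Z)
n4 = n3 ∨ X = ((Z ⊕ X) ⊽ (Y ⊽ Z)) ∨ X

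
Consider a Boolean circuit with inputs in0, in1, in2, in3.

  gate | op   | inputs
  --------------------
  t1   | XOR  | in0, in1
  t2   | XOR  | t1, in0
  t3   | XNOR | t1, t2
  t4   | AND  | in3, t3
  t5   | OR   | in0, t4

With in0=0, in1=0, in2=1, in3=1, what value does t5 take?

t1 = 0 XOR 0 = 0
t2 = 0 XOR 0 = 0
t3 = 0 XNOR 0 = 1
t4 = 1 AND 1 = 1
t5 = 0 OR 1 = 1

1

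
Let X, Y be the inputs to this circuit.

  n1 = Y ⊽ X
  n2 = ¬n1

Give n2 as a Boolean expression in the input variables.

¬(Y ⊽ X)

n1 = Y ⊽ X
n2 = ¬n1 = ¬(Y ⊽ X)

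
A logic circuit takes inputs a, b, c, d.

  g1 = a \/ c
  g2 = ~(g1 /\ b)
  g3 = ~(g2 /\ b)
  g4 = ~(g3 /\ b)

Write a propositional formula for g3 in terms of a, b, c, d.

g1 = a \/ c
g2 = ~(g1 /\ b) = ~((a \/ c) /\ b)
g3 = ~(g2 /\ b) = ~((~((a \/ c) /\ b)) /\ b)

~((~((a \/ c) /\ b)) /\ b)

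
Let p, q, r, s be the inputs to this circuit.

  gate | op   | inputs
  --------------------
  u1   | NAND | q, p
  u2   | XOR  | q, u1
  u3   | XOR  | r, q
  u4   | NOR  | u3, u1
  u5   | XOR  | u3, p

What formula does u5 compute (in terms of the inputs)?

(r XOR q) XOR p

u3 = r XOR q
u5 = u3 XOR p = (r XOR q) XOR p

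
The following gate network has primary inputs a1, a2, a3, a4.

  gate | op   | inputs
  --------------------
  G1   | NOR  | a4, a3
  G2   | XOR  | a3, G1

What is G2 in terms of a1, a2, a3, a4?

a3 XOR (a4 NOR a3)

G1 = a4 NOR a3
G2 = a3 XOR G1 = a3 XOR (a4 NOR a3)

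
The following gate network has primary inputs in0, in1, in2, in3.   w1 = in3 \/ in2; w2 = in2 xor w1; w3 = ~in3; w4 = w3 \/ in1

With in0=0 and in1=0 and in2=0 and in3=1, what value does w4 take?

w3 = ~1 = 0
w4 = 0 \/ 0 = 0

0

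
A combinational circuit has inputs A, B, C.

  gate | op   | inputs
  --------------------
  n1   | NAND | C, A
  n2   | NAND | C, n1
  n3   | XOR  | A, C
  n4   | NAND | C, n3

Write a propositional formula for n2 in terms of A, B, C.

n1 = C NAND A
n2 = C NAND n1 = C NAND (C NAND A)

C NAND (C NAND A)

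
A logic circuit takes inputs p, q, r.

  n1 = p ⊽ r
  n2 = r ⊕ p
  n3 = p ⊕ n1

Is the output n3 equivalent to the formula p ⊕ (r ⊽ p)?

Yes

n1 = p ⊽ r
n3 = p ⊕ n1 = p ⊕ (p ⊽ r)
At p=0, q=0, r=1: circuit gives 0, formula gives 0.
At p=0, q=0, r=0: circuit gives 1, formula gives 1.
Agrees on all 8 inputs.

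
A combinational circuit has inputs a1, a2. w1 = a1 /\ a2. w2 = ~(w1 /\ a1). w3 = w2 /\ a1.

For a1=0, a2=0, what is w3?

0

w1 = 0 /\ 0 = 0
w2 = ~(0 /\ 0) = 1
w3 = 1 /\ 0 = 0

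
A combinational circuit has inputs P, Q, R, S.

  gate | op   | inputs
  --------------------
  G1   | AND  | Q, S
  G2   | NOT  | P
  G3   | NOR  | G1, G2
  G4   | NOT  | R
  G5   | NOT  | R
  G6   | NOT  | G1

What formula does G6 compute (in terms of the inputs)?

G1 = Q AND S
G6 = NOT G1 = NOT (Q AND S)

NOT (Q AND S)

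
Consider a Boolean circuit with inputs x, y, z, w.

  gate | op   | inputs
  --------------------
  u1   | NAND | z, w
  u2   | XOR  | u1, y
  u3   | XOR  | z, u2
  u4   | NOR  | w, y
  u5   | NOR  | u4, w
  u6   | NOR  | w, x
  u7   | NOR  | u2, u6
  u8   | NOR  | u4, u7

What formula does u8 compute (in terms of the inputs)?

u1 = z NAND w
u2 = u1 XOR y = (z NAND w) XOR y
u4 = w NOR y
u6 = w NOR x
u7 = u2 NOR u6 = ((z NAND w) XOR y) NOR (w NOR x)
u8 = u4 NOR u7 = (w NOR y) NOR (((z NAND w) XOR y) NOR (w NOR x))

(w NOR y) NOR (((z NAND w) XOR y) NOR (w NOR x))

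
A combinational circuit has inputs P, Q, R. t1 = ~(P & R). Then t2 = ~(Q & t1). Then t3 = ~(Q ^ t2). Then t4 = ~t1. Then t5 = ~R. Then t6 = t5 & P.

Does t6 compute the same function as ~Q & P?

t5 = ~R
t6 = t5 & P = ~R & P
At P=1, Q=0, R=1: circuit gives 0, formula gives 1.

No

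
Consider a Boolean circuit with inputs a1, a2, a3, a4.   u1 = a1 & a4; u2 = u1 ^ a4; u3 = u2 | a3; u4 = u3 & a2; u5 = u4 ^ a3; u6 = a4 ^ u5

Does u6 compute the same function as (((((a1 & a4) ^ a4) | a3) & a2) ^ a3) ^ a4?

Yes

u1 = a1 & a4
u2 = u1 ^ a4 = (a1 & a4) ^ a4
u3 = u2 | a3 = ((a1 & a4) ^ a4) | a3
u4 = u3 & a2 = (((a1 & a4) ^ a4) | a3) & a2
u5 = u4 ^ a3 = ((((a1 & a4) ^ a4) | a3) & a2) ^ a3
u6 = a4 ^ u5 = a4 ^ (((((a1 & a4) ^ a4) | a3) & a2) ^ a3)
At a1=0, a2=0, a3=0, a4=0: circuit gives 0, formula gives 0.
At a1=0, a2=0, a3=0, a4=1: circuit gives 1, formula gives 1.
Agrees on all 16 inputs.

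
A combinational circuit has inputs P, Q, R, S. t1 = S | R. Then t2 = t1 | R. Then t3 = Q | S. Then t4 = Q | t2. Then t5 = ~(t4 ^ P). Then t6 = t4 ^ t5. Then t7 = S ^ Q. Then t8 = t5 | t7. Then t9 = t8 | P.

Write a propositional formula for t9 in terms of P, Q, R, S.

((~((Q | ((S | R) | R)) ^ P)) | (S ^ Q)) | P

t1 = S | R
t2 = t1 | R = (S | R) | R
t4 = Q | t2 = Q | ((S | R) | R)
t5 = ~(t4 ^ P) = ~((Q | ((S | R) | R)) ^ P)
t7 = S ^ Q
t8 = t5 | t7 = (~((Q | ((S | R) | R)) ^ P)) | (S ^ Q)
t9 = t8 | P = ((~((Q | ((S | R) | R)) ^ P)) | (S ^ Q)) | P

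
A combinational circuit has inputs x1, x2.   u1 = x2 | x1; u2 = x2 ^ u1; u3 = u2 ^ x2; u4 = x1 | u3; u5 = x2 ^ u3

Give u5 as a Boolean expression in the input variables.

x2 ^ ((x2 ^ (x2 | x1)) ^ x2)

u1 = x2 | x1
u2 = x2 ^ u1 = x2 ^ (x2 | x1)
u3 = u2 ^ x2 = (x2 ^ (x2 | x1)) ^ x2
u5 = x2 ^ u3 = x2 ^ ((x2 ^ (x2 | x1)) ^ x2)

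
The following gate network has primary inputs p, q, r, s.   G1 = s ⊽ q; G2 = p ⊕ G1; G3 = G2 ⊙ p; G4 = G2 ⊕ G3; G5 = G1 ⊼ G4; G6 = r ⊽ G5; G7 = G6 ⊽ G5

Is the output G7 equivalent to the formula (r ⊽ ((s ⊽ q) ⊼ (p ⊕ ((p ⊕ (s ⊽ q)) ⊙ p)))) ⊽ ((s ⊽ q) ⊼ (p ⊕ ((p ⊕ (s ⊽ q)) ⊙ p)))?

No

G1 = s ⊽ q
G2 = p ⊕ G1 = p ⊕ (s ⊽ q)
G3 = G2 ⊙ p = (p ⊕ (s ⊽ q)) ⊙ p
G4 = G2 ⊕ G3 = (p ⊕ (s ⊽ q)) ⊕ ((p ⊕ (s ⊽ q)) ⊙ p)
G5 = G1 ⊼ G4 = (s ⊽ q) ⊼ ((p ⊕ (s ⊽ q)) ⊕ ((p ⊕ (s ⊽ q)) ⊙ p))
G6 = r ⊽ G5 = r ⊽ ((s ⊽ q) ⊼ ((p ⊕ (s ⊽ q)) ⊕ ((p ⊕ (s ⊽ q)) ⊙ p)))
G7 = G6 ⊽ G5 = (r ⊽ ((s ⊽ q) ⊼ ((p ⊕ (s ⊽ q)) ⊕ ((p ⊕ (s ⊽ q)) ⊙ p)))) ⊽ ((s ⊽ q) ⊼ ((p ⊕ (s ⊽ q)) ⊕ ((p ⊕ (s ⊽ q)) ⊙ p)))
At p=0, q=0, r=1, s=0: circuit gives 1, formula gives 0.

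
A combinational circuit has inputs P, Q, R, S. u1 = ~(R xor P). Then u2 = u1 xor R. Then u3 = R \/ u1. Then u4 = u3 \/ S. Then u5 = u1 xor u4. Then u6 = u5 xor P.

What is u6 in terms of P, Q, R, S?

u1 = ~(R xor P)
u3 = R \/ u1 = R \/ (~(R xor P))
u4 = u3 \/ S = (R \/ (~(R xor P))) \/ S
u5 = u1 xor u4 = (~(R xor P)) xor ((R \/ (~(R xor P))) \/ S)
u6 = u5 xor P = ((~(R xor P)) xor ((R \/ (~(R xor P))) \/ S)) xor P

((~(R xor P)) xor ((R \/ (~(R xor P))) \/ S)) xor P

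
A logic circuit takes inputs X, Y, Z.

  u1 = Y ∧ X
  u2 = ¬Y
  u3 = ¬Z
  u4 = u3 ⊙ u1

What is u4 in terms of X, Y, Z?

¬Z ⊙ (Y ∧ X)

u1 = Y ∧ X
u3 = ¬Z
u4 = u3 ⊙ u1 = ¬Z ⊙ (Y ∧ X)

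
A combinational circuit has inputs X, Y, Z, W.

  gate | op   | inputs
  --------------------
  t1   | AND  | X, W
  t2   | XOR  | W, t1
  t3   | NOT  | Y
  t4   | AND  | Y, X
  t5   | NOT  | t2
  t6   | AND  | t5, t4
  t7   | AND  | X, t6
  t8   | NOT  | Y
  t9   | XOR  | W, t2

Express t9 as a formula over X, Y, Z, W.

t1 = X AND W
t2 = W XOR t1 = W XOR (X AND W)
t9 = W XOR t2 = W XOR (W XOR (X AND W))

W XOR (W XOR (X AND W))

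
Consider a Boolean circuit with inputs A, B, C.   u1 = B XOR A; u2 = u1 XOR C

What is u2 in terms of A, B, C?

(B XOR A) XOR C

u1 = B XOR A
u2 = u1 XOR C = (B XOR A) XOR C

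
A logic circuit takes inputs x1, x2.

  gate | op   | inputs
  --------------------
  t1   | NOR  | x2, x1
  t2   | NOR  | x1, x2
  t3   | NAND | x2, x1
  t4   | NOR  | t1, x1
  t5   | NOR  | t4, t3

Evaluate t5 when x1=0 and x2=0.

t1 = 0 NOR 0 = 1
t3 = 0 NAND 0 = 1
t4 = 1 NOR 0 = 0
t5 = 0 NOR 1 = 0

0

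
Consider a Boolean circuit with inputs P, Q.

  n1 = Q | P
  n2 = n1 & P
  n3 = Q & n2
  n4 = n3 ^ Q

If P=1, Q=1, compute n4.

n1 = 1 | 1 = 1
n2 = 1 & 1 = 1
n3 = 1 & 1 = 1
n4 = 1 ^ 1 = 0

0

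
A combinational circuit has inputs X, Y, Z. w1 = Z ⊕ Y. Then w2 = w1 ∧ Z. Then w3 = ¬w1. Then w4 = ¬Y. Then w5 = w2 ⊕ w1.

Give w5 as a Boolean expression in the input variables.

((Z ⊕ Y) ∧ Z) ⊕ (Z ⊕ Y)

w1 = Z ⊕ Y
w2 = w1 ∧ Z = (Z ⊕ Y) ∧ Z
w5 = w2 ⊕ w1 = ((Z ⊕ Y) ∧ Z) ⊕ (Z ⊕ Y)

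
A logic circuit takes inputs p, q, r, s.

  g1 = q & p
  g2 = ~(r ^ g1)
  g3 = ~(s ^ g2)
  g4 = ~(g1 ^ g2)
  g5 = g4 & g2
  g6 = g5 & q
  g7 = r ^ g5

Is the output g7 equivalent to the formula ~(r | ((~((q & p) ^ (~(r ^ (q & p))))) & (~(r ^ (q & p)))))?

No

g1 = q & p
g2 = ~(r ^ g1) = ~(r ^ (q & p))
g4 = ~(g1 ^ g2) = ~((q & p) ^ (~(r ^ (q & p))))
g5 = g4 & g2 = (~((q & p) ^ (~(r ^ (q & p))))) & (~(r ^ (q & p)))
g7 = r ^ g5 = r ^ ((~((q & p) ^ (~(r ^ (q & p))))) & (~(r ^ (q & p))))
At p=0, q=0, r=0, s=0: circuit gives 0, formula gives 1.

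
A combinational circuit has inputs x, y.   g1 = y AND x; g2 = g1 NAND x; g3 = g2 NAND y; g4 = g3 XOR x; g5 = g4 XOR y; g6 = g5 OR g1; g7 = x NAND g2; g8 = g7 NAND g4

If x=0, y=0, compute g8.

0

g1 = 0 AND 0 = 0
g2 = 0 NAND 0 = 1
g3 = 1 NAND 0 = 1
g4 = 1 XOR 0 = 1
g7 = 0 NAND 1 = 1
g8 = 1 NAND 1 = 0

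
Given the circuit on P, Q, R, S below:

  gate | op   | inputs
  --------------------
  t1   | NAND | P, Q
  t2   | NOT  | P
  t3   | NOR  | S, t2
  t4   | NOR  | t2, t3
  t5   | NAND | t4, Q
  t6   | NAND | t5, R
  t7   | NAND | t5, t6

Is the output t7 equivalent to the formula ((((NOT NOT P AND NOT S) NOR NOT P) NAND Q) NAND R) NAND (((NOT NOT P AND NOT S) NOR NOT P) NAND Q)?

t2 = NOT P
t3 = S NOR t2 = S NOR NOT P
t4 = t2 NOR t3 = NOT P NOR (S NOR NOT P)
t5 = t4 NAND Q = (NOT P NOR (S NOR NOT P)) NAND Q
t6 = t5 NAND R = ((NOT P NOR (S NOR NOT P)) NAND Q) NAND R
t7 = t5 NAND t6 = ((NOT P NOR (S NOR NOT P)) NAND Q) NAND (((NOT P NOR (S NOR NOT P)) NAND Q) NAND R)
At P=0, Q=0, R=0, S=0: circuit gives 0, formula gives 0.
At P=0, Q=0, R=1, S=0: circuit gives 1, formula gives 1.
Agrees on all 16 inputs.

Yes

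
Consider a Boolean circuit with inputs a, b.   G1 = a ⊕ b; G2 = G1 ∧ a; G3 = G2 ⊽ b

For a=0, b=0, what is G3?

1

G1 = 0 ⊕ 0 = 0
G2 = 0 ∧ 0 = 0
G3 = 0 ⊽ 0 = 1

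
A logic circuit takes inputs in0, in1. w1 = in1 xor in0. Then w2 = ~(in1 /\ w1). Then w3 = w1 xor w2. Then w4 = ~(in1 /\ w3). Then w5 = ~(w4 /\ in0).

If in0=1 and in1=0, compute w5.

0

w1 = 0 xor 1 = 1
w2 = ~(0 /\ 1) = 1
w3 = 1 xor 1 = 0
w4 = ~(0 /\ 0) = 1
w5 = ~(1 /\ 1) = 0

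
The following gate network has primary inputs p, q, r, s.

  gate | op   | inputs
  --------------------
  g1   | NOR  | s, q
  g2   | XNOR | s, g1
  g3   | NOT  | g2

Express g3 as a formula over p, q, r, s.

g1 = s NOR q
g2 = s XNOR g1 = s XNOR (s NOR q)
g3 = NOT g2 = NOT (s XNOR (s NOR q))

NOT (s XNOR (s NOR q))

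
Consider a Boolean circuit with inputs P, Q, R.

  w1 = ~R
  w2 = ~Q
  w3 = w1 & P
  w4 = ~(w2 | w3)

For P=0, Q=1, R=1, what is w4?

w1 = ~1 = 0
w2 = ~1 = 0
w3 = 0 & 0 = 0
w4 = ~(0 | 0) = 1

1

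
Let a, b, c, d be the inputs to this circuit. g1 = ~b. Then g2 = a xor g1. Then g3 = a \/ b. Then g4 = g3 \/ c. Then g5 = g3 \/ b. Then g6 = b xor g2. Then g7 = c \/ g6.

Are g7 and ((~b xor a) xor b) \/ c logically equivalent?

g1 = ~b
g2 = a xor g1 = a xor ~b
g6 = b xor g2 = b xor (a xor ~b)
g7 = c \/ g6 = c \/ (b xor (a xor ~b))
At a=1, b=0, c=0, d=0: circuit gives 0, formula gives 0.
At a=0, b=0, c=0, d=0: circuit gives 1, formula gives 1.
Agrees on all 16 inputs.

Yes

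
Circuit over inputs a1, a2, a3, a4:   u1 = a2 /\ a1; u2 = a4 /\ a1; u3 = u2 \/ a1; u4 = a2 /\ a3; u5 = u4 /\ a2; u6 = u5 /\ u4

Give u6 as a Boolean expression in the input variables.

u4 = a2 /\ a3
u5 = u4 /\ a2 = (a2 /\ a3) /\ a2
u6 = u5 /\ u4 = ((a2 /\ a3) /\ a2) /\ (a2 /\ a3)

((a2 /\ a3) /\ a2) /\ (a2 /\ a3)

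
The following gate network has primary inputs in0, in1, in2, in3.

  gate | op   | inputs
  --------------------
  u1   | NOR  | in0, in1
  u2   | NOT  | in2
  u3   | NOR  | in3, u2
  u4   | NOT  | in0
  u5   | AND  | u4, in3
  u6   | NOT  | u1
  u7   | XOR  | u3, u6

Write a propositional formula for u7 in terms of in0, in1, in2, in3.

u1 = in0 NOR in1
u2 = NOT in2
u3 = in3 NOR u2 = in3 NOR NOT in2
u6 = NOT u1 = NOT (in0 NOR in1)
u7 = u3 XOR u6 = (in3 NOR NOT in2) XOR NOT (in0 NOR in1)

(in3 NOR NOT in2) XOR NOT (in0 NOR in1)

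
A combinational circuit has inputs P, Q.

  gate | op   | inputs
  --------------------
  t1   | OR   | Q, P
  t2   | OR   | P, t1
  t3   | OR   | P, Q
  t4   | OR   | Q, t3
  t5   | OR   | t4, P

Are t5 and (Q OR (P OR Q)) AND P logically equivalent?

t3 = P OR Q
t4 = Q OR t3 = Q OR (P OR Q)
t5 = t4 OR P = (Q OR (P OR Q)) OR P
At P=0, Q=1: circuit gives 1, formula gives 0.

No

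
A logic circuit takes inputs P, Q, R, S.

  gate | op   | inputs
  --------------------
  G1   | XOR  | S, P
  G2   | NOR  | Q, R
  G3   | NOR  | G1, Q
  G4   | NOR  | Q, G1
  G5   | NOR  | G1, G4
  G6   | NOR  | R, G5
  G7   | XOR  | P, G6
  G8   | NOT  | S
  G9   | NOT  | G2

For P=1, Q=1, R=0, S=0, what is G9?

1

G2 = 1 NOR 0 = 0
G9 = NOT 0 = 1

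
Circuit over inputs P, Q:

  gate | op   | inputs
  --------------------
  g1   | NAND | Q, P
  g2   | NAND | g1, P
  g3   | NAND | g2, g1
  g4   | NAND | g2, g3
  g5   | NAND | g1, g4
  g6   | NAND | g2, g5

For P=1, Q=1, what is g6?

0

g1 = 1 NAND 1 = 0
g2 = 0 NAND 1 = 1
g3 = 1 NAND 0 = 1
g4 = 1 NAND 1 = 0
g5 = 0 NAND 0 = 1
g6 = 1 NAND 1 = 0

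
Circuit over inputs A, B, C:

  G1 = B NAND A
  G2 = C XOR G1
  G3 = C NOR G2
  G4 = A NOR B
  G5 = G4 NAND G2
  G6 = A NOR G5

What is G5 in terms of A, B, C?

(A NOR B) NAND (C XOR (B NAND A))

G1 = B NAND A
G2 = C XOR G1 = C XOR (B NAND A)
G4 = A NOR B
G5 = G4 NAND G2 = (A NOR B) NAND (C XOR (B NAND A))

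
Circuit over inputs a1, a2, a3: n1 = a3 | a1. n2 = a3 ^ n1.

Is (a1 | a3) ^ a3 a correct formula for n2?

Yes

n1 = a3 | a1
n2 = a3 ^ n1 = a3 ^ (a3 | a1)
At a1=0, a2=0, a3=0: circuit gives 0, formula gives 0.
At a1=1, a2=0, a3=0: circuit gives 1, formula gives 1.
Agrees on all 8 inputs.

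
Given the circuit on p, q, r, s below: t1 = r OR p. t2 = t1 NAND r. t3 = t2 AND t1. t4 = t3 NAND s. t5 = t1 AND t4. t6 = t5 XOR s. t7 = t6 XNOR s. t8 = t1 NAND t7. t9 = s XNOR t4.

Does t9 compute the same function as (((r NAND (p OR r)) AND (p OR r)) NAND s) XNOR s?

t1 = r OR p
t2 = t1 NAND r = (r OR p) NAND r
t3 = t2 AND t1 = ((r OR p) NAND r) AND (r OR p)
t4 = t3 NAND s = (((r OR p) NAND r) AND (r OR p)) NAND s
t9 = s XNOR t4 = s XNOR ((((r OR p) NAND r) AND (r OR p)) NAND s)
At p=0, q=0, r=0, s=0: circuit gives 0, formula gives 0.
At p=0, q=0, r=0, s=1: circuit gives 1, formula gives 1.
Agrees on all 16 inputs.

Yes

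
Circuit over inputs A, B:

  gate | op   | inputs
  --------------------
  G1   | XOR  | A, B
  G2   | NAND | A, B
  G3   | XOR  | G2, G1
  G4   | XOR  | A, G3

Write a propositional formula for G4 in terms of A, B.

A XOR ((A NAND B) XOR (A XOR B))

G1 = A XOR B
G2 = A NAND B
G3 = G2 XOR G1 = (A NAND B) XOR (A XOR B)
G4 = A XOR G3 = A XOR ((A NAND B) XOR (A XOR B))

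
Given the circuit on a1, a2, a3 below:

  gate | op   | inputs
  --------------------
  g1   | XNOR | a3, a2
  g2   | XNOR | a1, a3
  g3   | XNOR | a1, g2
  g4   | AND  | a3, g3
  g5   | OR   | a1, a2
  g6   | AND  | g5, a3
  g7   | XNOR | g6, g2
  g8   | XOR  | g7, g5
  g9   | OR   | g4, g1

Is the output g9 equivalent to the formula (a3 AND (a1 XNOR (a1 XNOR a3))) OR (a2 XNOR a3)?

g1 = a3 XNOR a2
g2 = a1 XNOR a3
g3 = a1 XNOR g2 = a1 XNOR (a1 XNOR a3)
g4 = a3 AND g3 = a3 AND (a1 XNOR (a1 XNOR a3))
g9 = g4 OR g1 = (a3 AND (a1 XNOR (a1 XNOR a3))) OR (a3 XNOR a2)
At a1=0, a2=1, a3=0: circuit gives 0, formula gives 0.
At a1=0, a2=0, a3=0: circuit gives 1, formula gives 1.
Agrees on all 8 inputs.

Yes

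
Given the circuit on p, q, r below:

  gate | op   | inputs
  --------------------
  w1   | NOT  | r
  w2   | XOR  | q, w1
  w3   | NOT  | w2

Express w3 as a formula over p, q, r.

NOT (q XOR NOT r)

w1 = NOT r
w2 = q XOR w1 = q XOR NOT r
w3 = NOT w2 = NOT (q XOR NOT r)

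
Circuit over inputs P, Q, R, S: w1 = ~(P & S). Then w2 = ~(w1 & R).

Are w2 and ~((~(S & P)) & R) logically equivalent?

w1 = ~(P & S)
w2 = ~(w1 & R) = ~((~(P & S)) & R)
At P=0, Q=0, R=1, S=0: circuit gives 0, formula gives 0.
At P=0, Q=0, R=0, S=0: circuit gives 1, formula gives 1.
Agrees on all 16 inputs.

Yes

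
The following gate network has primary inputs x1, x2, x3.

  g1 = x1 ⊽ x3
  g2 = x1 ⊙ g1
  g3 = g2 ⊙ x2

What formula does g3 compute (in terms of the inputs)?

g1 = x1 ⊽ x3
g2 = x1 ⊙ g1 = x1 ⊙ (x1 ⊽ x3)
g3 = g2 ⊙ x2 = (x1 ⊙ (x1 ⊽ x3)) ⊙ x2

(x1 ⊙ (x1 ⊽ x3)) ⊙ x2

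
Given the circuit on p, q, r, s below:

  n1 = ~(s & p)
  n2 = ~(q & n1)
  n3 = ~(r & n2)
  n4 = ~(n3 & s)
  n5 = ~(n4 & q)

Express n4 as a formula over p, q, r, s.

n1 = ~(s & p)
n2 = ~(q & n1) = ~(q & (~(s & p)))
n3 = ~(r & n2) = ~(r & (~(q & (~(s & p)))))
n4 = ~(n3 & s) = ~((~(r & (~(q & (~(s & p)))))) & s)

~((~(r & (~(q & (~(s & p)))))) & s)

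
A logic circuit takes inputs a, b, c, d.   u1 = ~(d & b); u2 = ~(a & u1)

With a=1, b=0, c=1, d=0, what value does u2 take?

0

u1 = ~(0 & 0) = 1
u2 = ~(1 & 1) = 0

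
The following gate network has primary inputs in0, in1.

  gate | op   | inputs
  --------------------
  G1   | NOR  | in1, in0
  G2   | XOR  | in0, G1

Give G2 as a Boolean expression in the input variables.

G1 = in1 NOR in0
G2 = in0 XOR G1 = in0 XOR (in1 NOR in0)

in0 XOR (in1 NOR in0)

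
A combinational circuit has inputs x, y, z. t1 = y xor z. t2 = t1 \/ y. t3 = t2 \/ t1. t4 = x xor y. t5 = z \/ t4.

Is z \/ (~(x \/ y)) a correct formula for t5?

No

t4 = x xor y
t5 = z \/ t4 = z \/ (x xor y)
At x=0, y=0, z=0: circuit gives 0, formula gives 1.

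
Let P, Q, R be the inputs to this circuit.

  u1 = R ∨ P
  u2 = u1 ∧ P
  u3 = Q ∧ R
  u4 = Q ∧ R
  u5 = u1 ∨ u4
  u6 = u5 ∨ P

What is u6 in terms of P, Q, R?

((R ∨ P) ∨ (Q ∧ R)) ∨ P

u1 = R ∨ P
u4 = Q ∧ R
u5 = u1 ∨ u4 = (R ∨ P) ∨ (Q ∧ R)
u6 = u5 ∨ P = ((R ∨ P) ∨ (Q ∧ R)) ∨ P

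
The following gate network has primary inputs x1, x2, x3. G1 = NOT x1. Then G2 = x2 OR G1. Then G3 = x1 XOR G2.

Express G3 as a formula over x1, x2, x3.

x1 XOR (x2 OR NOT x1)

G1 = NOT x1
G2 = x2 OR G1 = x2 OR NOT x1
G3 = x1 XOR G2 = x1 XOR (x2 OR NOT x1)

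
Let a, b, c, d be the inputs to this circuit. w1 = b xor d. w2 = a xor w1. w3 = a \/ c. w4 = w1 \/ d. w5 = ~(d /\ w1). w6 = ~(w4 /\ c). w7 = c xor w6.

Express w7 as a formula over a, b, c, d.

c xor (~(((b xor d) \/ d) /\ c))

w1 = b xor d
w4 = w1 \/ d = (b xor d) \/ d
w6 = ~(w4 /\ c) = ~(((b xor d) \/ d) /\ c)
w7 = c xor w6 = c xor (~(((b xor d) \/ d) /\ c))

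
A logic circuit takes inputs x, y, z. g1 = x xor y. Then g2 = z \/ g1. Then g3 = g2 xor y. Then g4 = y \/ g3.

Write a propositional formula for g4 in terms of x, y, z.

g1 = x xor y
g2 = z \/ g1 = z \/ (x xor y)
g3 = g2 xor y = (z \/ (x xor y)) xor y
g4 = y \/ g3 = y \/ ((z \/ (x xor y)) xor y)

y \/ ((z \/ (x xor y)) xor y)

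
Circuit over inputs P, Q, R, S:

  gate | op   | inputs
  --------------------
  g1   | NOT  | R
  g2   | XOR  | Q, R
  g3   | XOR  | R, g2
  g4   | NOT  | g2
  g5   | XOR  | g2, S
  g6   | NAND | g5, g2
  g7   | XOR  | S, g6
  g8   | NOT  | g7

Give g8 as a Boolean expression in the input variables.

NOT (S XOR (((Q XOR R) XOR S) NAND (Q XOR R)))

g2 = Q XOR R
g5 = g2 XOR S = (Q XOR R) XOR S
g6 = g5 NAND g2 = ((Q XOR R) XOR S) NAND (Q XOR R)
g7 = S XOR g6 = S XOR (((Q XOR R) XOR S) NAND (Q XOR R))
g8 = NOT g7 = NOT (S XOR (((Q XOR R) XOR S) NAND (Q XOR R)))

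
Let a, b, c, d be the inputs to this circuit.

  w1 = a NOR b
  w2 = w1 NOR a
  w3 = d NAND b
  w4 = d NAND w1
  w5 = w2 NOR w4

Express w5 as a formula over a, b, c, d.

w1 = a NOR b
w2 = w1 NOR a = (a NOR b) NOR a
w4 = d NAND w1 = d NAND (a NOR b)
w5 = w2 NOR w4 = ((a NOR b) NOR a) NOR (d NAND (a NOR b))

((a NOR b) NOR a) NOR (d NAND (a NOR b))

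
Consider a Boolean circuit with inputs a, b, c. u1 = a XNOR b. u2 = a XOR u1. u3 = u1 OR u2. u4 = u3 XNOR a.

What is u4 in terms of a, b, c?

((a XNOR b) OR (a XOR (a XNOR b))) XNOR a

u1 = a XNOR b
u2 = a XOR u1 = a XOR (a XNOR b)
u3 = u1 OR u2 = (a XNOR b) OR (a XOR (a XNOR b))
u4 = u3 XNOR a = ((a XNOR b) OR (a XOR (a XNOR b))) XNOR a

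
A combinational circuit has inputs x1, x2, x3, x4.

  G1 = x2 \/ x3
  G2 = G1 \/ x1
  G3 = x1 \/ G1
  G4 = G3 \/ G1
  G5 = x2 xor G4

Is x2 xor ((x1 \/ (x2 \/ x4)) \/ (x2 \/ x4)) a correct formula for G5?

No

G1 = x2 \/ x3
G3 = x1 \/ G1 = x1 \/ (x2 \/ x3)
G4 = G3 \/ G1 = (x1 \/ (x2 \/ x3)) \/ (x2 \/ x3)
G5 = x2 xor G4 = x2 xor ((x1 \/ (x2 \/ x3)) \/ (x2 \/ x3))
At x1=0, x2=0, x3=0, x4=1: circuit gives 0, formula gives 1.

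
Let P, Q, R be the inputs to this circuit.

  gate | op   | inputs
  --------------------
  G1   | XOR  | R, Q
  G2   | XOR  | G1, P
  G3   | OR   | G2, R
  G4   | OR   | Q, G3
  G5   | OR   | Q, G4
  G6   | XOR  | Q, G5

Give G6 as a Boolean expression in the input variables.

G1 = R XOR Q
G2 = G1 XOR P = (R XOR Q) XOR P
G3 = G2 OR R = ((R XOR Q) XOR P) OR R
G4 = Q OR G3 = Q OR (((R XOR Q) XOR P) OR R)
G5 = Q OR G4 = Q OR (Q OR (((R XOR Q) XOR P) OR R))
G6 = Q XOR G5 = Q XOR (Q OR (Q OR (((R XOR Q) XOR P) OR R)))

Q XOR (Q OR (Q OR (((R XOR Q) XOR P) OR R)))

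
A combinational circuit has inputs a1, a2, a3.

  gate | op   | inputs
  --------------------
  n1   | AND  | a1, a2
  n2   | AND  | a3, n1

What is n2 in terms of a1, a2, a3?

n1 = a1 AND a2
n2 = a3 AND n1 = a3 AND (a1 AND a2)

a3 AND (a1 AND a2)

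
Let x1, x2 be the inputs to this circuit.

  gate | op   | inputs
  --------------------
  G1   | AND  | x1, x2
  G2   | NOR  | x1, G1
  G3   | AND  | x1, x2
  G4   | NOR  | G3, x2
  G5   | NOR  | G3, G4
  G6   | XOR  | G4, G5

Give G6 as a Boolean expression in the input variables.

G3 = x1 AND x2
G4 = G3 NOR x2 = (x1 AND x2) NOR x2
G5 = G3 NOR G4 = (x1 AND x2) NOR ((x1 AND x2) NOR x2)
G6 = G4 XOR G5 = ((x1 AND x2) NOR x2) XOR ((x1 AND x2) NOR ((x1 AND x2) NOR x2))

((x1 AND x2) NOR x2) XOR ((x1 AND x2) NOR ((x1 AND x2) NOR x2))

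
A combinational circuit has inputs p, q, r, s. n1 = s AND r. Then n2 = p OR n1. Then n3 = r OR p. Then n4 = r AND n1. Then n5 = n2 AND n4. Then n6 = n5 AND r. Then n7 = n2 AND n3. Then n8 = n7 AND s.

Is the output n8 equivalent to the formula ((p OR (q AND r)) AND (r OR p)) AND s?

n1 = s AND r
n2 = p OR n1 = p OR (s AND r)
n3 = r OR p
n7 = n2 AND n3 = (p OR (s AND r)) AND (r OR p)
n8 = n7 AND s = ((p OR (s AND r)) AND (r OR p)) AND s
At p=0, q=0, r=1, s=1: circuit gives 1, formula gives 0.

No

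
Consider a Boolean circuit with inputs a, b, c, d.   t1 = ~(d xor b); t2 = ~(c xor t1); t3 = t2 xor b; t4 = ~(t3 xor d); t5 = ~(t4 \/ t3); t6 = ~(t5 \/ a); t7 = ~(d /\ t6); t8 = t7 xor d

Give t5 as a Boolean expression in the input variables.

~((~(((~(c xor (~(d xor b)))) xor b) xor d)) \/ ((~(c xor (~(d xor b)))) xor b))

t1 = ~(d xor b)
t2 = ~(c xor t1) = ~(c xor (~(d xor b)))
t3 = t2 xor b = (~(c xor (~(d xor b)))) xor b
t4 = ~(t3 xor d) = ~(((~(c xor (~(d xor b)))) xor b) xor d)
t5 = ~(t4 \/ t3) = ~((~(((~(c xor (~(d xor b)))) xor b) xor d)) \/ ((~(c xor (~(d xor b)))) xor b))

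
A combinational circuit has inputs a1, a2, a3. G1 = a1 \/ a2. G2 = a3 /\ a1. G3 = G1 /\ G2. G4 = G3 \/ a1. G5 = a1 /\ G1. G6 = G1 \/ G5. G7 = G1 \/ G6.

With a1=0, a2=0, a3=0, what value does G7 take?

G1 = 0 \/ 0 = 0
G5 = 0 /\ 0 = 0
G6 = 0 \/ 0 = 0
G7 = 0 \/ 0 = 0

0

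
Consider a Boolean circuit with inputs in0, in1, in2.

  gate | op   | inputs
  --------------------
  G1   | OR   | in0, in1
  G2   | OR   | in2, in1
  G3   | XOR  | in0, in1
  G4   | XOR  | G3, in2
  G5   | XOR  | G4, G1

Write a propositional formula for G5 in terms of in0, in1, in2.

((in0 XOR in1) XOR in2) XOR (in0 OR in1)

G1 = in0 OR in1
G3 = in0 XOR in1
G4 = G3 XOR in2 = (in0 XOR in1) XOR in2
G5 = G4 XOR G1 = ((in0 XOR in1) XOR in2) XOR (in0 OR in1)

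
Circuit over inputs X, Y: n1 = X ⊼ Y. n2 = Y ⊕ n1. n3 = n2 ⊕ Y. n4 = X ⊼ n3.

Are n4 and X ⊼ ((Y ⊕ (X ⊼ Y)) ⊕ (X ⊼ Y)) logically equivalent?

n1 = X ⊼ Y
n2 = Y ⊕ n1 = Y ⊕ (X ⊼ Y)
n3 = n2 ⊕ Y = (Y ⊕ (X ⊼ Y)) ⊕ Y
n4 = X ⊼ n3 = X ⊼ ((Y ⊕ (X ⊼ Y)) ⊕ Y)
At X=1, Y=0: circuit gives 0, formula gives 1.

No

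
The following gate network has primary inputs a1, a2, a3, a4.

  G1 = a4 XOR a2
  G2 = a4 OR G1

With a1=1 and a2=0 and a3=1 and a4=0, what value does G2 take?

0

G1 = 0 XOR 0 = 0
G2 = 0 OR 0 = 0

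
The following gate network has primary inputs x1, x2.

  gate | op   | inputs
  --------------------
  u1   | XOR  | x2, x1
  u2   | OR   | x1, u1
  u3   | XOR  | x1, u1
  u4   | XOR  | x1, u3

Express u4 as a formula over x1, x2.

u1 = x2 XOR x1
u3 = x1 XOR u1 = x1 XOR (x2 XOR x1)
u4 = x1 XOR u3 = x1 XOR (x1 XOR (x2 XOR x1))

x1 XOR (x1 XOR (x2 XOR x1))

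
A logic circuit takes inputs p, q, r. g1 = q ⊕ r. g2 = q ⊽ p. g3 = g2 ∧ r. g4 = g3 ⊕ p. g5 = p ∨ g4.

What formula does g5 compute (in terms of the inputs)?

g2 = q ⊽ p
g3 = g2 ∧ r = (q ⊽ p) ∧ r
g4 = g3 ⊕ p = ((q ⊽ p) ∧ r) ⊕ p
g5 = p ∨ g4 = p ∨ (((q ⊽ p) ∧ r) ⊕ p)

p ∨ (((q ⊽ p) ∧ r) ⊕ p)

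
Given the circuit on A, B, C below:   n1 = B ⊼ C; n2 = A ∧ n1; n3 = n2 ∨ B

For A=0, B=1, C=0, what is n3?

1

n1 = 1 ⊼ 0 = 1
n2 = 0 ∧ 1 = 0
n3 = 0 ∨ 1 = 1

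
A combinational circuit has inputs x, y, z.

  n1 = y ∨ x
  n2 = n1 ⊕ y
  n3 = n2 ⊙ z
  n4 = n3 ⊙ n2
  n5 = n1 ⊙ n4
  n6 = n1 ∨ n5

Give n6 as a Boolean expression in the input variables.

n1 = y ∨ x
n2 = n1 ⊕ y = (y ∨ x) ⊕ y
n3 = n2 ⊙ z = ((y ∨ x) ⊕ y) ⊙ z
n4 = n3 ⊙ n2 = (((y ∨ x) ⊕ y) ⊙ z) ⊙ ((y ∨ x) ⊕ y)
n5 = n1 ⊙ n4 = (y ∨ x) ⊙ ((((y ∨ x) ⊕ y) ⊙ z) ⊙ ((y ∨ x) ⊕ y))
n6 = n1 ∨ n5 = (y ∨ x) ∨ ((y ∨ x) ⊙ ((((y ∨ x) ⊕ y) ⊙ z) ⊙ ((y ∨ x) ⊕ y)))

(y ∨ x) ∨ ((y ∨ x) ⊙ ((((y ∨ x) ⊕ y) ⊙ z) ⊙ ((y ∨ x) ⊕ y)))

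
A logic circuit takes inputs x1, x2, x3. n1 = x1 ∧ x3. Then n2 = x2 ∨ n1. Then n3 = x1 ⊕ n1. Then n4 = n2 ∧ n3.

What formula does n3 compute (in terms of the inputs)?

n1 = x1 ∧ x3
n3 = x1 ⊕ n1 = x1 ⊕ (x1 ∧ x3)

x1 ⊕ (x1 ∧ x3)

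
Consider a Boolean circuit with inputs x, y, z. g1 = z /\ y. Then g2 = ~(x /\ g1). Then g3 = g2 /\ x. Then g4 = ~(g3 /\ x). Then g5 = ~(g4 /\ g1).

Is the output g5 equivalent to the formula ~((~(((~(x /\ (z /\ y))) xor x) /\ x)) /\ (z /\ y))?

No

g1 = z /\ y
g2 = ~(x /\ g1) = ~(x /\ (z /\ y))
g3 = g2 /\ x = (~(x /\ (z /\ y))) /\ x
g4 = ~(g3 /\ x) = ~(((~(x /\ (z /\ y))) /\ x) /\ x)
g5 = ~(g4 /\ g1) = ~((~(((~(x /\ (z /\ y))) /\ x) /\ x)) /\ (z /\ y))
At x=1, y=1, z=1: circuit gives 0, formula gives 1.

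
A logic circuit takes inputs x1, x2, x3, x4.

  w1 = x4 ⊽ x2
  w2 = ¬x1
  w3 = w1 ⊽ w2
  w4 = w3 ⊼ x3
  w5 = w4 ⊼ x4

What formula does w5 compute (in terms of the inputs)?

(((x4 ⊽ x2) ⊽ ¬x1) ⊼ x3) ⊼ x4

w1 = x4 ⊽ x2
w2 = ¬x1
w3 = w1 ⊽ w2 = (x4 ⊽ x2) ⊽ ¬x1
w4 = w3 ⊼ x3 = ((x4 ⊽ x2) ⊽ ¬x1) ⊼ x3
w5 = w4 ⊼ x4 = (((x4 ⊽ x2) ⊽ ¬x1) ⊼ x3) ⊼ x4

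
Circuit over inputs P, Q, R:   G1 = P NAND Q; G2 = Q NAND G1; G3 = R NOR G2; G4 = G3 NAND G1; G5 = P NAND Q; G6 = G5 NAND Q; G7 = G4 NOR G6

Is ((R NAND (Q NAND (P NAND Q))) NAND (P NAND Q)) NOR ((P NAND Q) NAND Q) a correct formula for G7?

G1 = P NAND Q
G2 = Q NAND G1 = Q NAND (P NAND Q)
G3 = R NOR G2 = R NOR (Q NAND (P NAND Q))
G4 = G3 NAND G1 = (R NOR (Q NAND (P NAND Q))) NAND (P NAND Q)
G5 = P NAND Q
G6 = G5 NAND Q = (P NAND Q) NAND Q
G7 = G4 NOR G6 = ((R NOR (Q NAND (P NAND Q))) NAND (P NAND Q)) NOR ((P NAND Q) NAND Q)
At P=0, Q=1, R=1: circuit gives 0, formula gives 1.

No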